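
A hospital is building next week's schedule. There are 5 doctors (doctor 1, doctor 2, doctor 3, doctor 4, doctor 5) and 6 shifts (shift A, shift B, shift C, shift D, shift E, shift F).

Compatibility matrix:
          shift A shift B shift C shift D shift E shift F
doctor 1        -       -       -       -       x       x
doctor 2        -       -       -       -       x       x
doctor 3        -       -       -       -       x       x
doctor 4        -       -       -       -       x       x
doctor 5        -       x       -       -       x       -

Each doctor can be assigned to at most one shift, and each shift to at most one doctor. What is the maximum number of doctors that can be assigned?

3

For example, pair doctor 1-shift F, doctor 2-shift E, doctor 5-shift B.
The set {doctor 1, doctor 2, doctor 3, doctor 4} has only 2 neighbours ({shift E, shift F}), so by Hall's theorem at most 3 of the 5 doctors can be matched.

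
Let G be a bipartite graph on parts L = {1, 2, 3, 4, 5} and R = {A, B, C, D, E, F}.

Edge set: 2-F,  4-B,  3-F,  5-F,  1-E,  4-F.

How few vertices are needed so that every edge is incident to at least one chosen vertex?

3

The 3 edges 1–E, 2–F, 4–B form a matching, so any vertex cover needs at least 3 vertices (one per matched edge).
Conversely {1, 4, F} meets every edge and has exactly 3 vertices, so 3 is optimal.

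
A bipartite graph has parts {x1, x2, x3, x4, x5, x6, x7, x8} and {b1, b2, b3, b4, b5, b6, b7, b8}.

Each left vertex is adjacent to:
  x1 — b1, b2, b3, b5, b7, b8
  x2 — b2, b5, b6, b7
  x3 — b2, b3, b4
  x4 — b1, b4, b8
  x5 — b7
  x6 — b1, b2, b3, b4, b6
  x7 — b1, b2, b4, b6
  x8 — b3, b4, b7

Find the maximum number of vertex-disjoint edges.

A valid assignment of size 8: x1-b5, x2-b6, x3-b4, x4-b8, x5-b7, x6-b1, x7-b2, x8-b3.
This saturates every left vertex, so 8 is the maximum.

8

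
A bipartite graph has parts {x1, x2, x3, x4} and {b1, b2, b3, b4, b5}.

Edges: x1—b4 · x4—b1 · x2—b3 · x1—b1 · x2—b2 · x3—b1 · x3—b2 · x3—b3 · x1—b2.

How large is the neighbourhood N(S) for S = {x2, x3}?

3

The union of neighbours of {x2, x3} is {b1, b2, b3}, which has 3 elements.
Since |N(S)| = 3 ≥ |S| = 2, Hall's condition holds for this subset.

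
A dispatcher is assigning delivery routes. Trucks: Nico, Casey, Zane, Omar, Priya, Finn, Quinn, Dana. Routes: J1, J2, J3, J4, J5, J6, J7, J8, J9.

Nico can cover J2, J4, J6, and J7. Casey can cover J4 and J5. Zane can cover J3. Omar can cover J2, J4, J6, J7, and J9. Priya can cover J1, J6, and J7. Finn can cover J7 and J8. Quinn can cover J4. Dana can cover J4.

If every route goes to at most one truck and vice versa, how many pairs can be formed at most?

For example, pair Nico-J6, Casey-J5, Zane-J3, Omar-J9, Priya-J1, Finn-J7, Quinn-J4.
The set {Quinn, Dana} has only 1 neighbour ({J4}), so by Hall's theorem at most 7 of the 8 trucks can be matched.

7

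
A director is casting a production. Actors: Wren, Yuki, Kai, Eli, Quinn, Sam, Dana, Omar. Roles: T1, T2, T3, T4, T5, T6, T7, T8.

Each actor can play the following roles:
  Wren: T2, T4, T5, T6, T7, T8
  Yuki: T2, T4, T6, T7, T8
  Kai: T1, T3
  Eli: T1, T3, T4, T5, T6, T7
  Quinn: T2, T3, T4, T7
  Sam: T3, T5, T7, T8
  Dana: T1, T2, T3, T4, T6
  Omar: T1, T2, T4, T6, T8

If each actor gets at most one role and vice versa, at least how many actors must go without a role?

0

For example, pair Wren-T5, Yuki-T6, Kai-T1, Eli-T7, Quinn-T2, Sam-T8, Dana-T3, Omar-T4.
This saturates every actor, so 8 is the maximum.
That matches 8 of the 8, leaving 0 unmatched; no matching can do better.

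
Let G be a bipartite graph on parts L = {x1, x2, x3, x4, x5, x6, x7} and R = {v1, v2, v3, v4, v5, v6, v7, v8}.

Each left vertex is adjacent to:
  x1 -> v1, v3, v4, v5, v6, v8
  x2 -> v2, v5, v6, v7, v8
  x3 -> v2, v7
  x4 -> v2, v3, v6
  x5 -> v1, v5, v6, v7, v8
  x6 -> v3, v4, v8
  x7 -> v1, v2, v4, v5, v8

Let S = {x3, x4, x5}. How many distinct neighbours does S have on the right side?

The union of neighbours of {x3, x4, x5} is {v1, v2, v3, v5, v6, v7, v8}, which has 7 elements.
Since |N(S)| = 7 ≥ |S| = 3, Hall's condition holds for this subset.

7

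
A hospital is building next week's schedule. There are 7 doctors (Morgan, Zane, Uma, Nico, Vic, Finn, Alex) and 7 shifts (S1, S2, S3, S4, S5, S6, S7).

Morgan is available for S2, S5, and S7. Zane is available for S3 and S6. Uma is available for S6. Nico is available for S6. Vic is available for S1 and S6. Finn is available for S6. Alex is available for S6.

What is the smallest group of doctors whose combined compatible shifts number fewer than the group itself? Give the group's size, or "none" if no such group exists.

2

Take S = {Uma, Nico}. Its neighbourhood is {S6}, so |N(S)| = 1 < |S| = 2.
No single vertex violates Hall's condition since each has at least one neighbour, so 2 is the minimum.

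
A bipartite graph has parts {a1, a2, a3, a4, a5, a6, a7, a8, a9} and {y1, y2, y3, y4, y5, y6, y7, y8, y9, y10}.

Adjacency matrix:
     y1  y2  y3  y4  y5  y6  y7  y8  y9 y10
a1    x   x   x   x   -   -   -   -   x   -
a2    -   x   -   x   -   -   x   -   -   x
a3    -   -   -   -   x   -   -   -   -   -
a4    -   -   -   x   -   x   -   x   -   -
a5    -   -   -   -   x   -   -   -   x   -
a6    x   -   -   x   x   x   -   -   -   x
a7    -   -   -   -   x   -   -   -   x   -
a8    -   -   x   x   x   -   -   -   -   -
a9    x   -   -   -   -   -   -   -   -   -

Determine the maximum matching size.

8

For example, pair a1-y4, a2-y7, a3-y5, a4-y8, a5-y9, a6-y6, a8-y3, a9-y1.
The set {a3, a5, a7} has only 2 neighbours ({y5, y9}), so by Hall's theorem at most 8 of the 9 left vertices can be matched.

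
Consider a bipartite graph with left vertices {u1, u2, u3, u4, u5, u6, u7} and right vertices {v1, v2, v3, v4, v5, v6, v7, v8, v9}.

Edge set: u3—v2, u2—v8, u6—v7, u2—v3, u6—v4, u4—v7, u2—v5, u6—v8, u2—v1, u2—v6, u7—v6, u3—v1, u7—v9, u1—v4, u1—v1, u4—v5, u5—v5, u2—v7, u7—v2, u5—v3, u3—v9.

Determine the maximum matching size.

7

For example, pair u1→v4, u2→v8, u3→v1, u4→v5, u5→v3, u6→v7, u7→v2.
This saturates every left vertex, so 7 is the maximum.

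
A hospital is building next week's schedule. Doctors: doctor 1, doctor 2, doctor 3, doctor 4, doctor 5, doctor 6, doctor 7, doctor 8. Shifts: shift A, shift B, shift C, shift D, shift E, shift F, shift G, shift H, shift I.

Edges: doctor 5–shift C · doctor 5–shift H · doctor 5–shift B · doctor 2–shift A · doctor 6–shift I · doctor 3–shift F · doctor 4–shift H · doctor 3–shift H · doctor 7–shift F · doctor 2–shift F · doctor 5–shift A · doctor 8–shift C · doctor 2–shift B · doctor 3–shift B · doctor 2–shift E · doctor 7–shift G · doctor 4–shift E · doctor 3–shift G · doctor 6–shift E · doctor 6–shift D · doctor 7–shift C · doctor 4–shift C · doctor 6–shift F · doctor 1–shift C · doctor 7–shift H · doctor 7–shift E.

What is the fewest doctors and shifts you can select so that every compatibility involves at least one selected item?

{doctor 2, doctor 3, doctor 4, doctor 5, doctor 6, doctor 7, shift C} is a vertex cover of size 7: every edge has an endpoint in this set.
No smaller cover exists because doctor 1–shift C, doctor 2–shift E, doctor 3–shift F, doctor 4–shift H, doctor 5–shift A, doctor 6–shift I, doctor 7–shift G is a matching of size 7, and a cover must include an endpoint of each of these disjoint edges (König's theorem).

7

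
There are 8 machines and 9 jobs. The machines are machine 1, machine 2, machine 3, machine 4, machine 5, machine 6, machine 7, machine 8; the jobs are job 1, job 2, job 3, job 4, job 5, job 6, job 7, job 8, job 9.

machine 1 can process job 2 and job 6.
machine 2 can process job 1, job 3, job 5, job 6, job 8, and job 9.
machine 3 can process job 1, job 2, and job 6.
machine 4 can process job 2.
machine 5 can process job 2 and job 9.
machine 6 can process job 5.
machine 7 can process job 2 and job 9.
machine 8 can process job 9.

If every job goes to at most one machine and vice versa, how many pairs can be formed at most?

6

One maximum matching: machine 1-job 6, machine 2-job 8, machine 3-job 1, machine 4-job 2, machine 5-job 9, machine 6-job 5.
The set {machine 4, machine 5, machine 7, machine 8} has only 2 neighbours ({job 2, job 9}), so by Hall's theorem at most 6 of the 8 machines can be matched.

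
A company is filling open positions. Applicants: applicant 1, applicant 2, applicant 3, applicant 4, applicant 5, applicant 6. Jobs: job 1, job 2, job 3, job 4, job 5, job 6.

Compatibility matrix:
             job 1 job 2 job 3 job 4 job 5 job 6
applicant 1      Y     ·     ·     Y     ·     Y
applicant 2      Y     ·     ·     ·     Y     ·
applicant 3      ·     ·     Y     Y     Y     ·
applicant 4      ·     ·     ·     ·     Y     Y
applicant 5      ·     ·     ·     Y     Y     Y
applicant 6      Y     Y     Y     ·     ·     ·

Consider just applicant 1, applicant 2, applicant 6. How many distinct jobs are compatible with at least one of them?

6

The union of neighbours of {applicant 1, applicant 2, applicant 6} is {job 1, job 2, job 3, job 4, job 5, job 6}, which has 6 elements.
Since |N(S)| = 6 ≥ |S| = 3, Hall's condition holds for this subset.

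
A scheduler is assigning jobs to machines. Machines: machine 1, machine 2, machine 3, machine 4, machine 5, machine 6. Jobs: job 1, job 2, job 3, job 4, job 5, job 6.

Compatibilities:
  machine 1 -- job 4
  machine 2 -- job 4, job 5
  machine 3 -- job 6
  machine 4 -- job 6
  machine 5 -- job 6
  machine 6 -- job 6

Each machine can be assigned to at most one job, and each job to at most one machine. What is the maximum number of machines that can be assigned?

A valid assignment of size 3: machine 1-job 4, machine 2-job 5, machine 3-job 6.
The set {machine 3, machine 4, machine 5, machine 6} has only 1 neighbour ({job 6}), so by Hall's theorem at most 3 of the 6 machines can be matched.

3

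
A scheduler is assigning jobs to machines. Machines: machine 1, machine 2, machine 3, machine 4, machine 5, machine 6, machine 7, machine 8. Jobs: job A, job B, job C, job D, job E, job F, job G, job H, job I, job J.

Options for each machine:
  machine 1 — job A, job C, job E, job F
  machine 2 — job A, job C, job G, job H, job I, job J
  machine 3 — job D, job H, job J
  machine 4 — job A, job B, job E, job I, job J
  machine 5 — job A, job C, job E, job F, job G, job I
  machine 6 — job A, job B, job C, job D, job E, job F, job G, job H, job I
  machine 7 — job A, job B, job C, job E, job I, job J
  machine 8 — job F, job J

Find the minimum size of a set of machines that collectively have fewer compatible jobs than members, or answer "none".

A matching saturating every machine exists, for instance machine 1→job A, machine 2→job H, machine 3→job D, machine 4→job I, machine 5→job G, machine 6→job F, machine 7→job B, machine 8→job J.
By Hall's marriage theorem, this means |N(S)| ≥ |S| for every subset S, so no violating subset exists.

none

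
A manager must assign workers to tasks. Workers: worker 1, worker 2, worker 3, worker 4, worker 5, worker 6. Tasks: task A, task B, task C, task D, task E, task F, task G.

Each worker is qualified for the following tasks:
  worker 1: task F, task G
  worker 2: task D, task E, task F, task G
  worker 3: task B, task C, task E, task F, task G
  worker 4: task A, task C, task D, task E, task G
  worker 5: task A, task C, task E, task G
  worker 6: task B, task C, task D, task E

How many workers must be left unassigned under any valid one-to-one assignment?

0

For example, pair worker 1–task F, worker 2–task D, worker 3–task C, worker 4–task A, worker 5–task G, worker 6–task E.
This saturates every worker, so 6 is the maximum.
That matches 6 of the 6, leaving 0 unmatched; no matching can do better.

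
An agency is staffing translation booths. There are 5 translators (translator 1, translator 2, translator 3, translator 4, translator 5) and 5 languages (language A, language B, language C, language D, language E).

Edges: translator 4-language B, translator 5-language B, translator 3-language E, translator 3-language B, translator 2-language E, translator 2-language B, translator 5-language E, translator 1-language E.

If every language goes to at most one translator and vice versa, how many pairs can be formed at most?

2

For example, pair translator 1-language E, translator 2-language B.
The set {translator 1, translator 2, translator 3, translator 4, translator 5} has only 2 neighbours ({language B, language E}), so by Hall's theorem at most 2 of the 5 translators can be matched.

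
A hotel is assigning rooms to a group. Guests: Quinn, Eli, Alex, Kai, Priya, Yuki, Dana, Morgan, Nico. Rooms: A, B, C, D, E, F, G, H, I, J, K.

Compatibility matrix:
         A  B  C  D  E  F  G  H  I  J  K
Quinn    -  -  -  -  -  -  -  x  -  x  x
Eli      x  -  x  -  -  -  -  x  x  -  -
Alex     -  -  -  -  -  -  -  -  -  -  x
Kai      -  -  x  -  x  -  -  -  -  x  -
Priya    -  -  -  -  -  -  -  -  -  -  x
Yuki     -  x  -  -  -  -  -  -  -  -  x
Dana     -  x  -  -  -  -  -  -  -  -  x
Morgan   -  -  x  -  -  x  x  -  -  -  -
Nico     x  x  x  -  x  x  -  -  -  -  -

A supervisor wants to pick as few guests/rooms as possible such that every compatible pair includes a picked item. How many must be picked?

{Quinn, Eli, Kai, Morgan, Nico, B, K} is a vertex cover of size 7: every edge has an endpoint in this set.
No smaller cover exists because Quinn–J, Eli–I, Alex–K, Kai–E, Yuki–B, Morgan–F, Nico–A is a matching of size 7, and a cover must include an endpoint of each of these disjoint edges (König's theorem).

7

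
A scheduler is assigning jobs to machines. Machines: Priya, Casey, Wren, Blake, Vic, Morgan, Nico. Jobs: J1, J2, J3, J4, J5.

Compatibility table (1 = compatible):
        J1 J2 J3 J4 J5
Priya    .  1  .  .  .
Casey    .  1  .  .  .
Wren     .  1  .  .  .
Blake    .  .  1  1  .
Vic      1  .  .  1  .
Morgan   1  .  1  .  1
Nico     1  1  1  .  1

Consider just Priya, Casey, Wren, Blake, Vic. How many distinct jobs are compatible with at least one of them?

4

The union of neighbours of {Priya, Casey, Wren, Blake, Vic} is {J1, J2, J3, J4}, which has 4 elements.
Since |N(S)| = 4 < |S| = 5, Hall's condition fails for this subset.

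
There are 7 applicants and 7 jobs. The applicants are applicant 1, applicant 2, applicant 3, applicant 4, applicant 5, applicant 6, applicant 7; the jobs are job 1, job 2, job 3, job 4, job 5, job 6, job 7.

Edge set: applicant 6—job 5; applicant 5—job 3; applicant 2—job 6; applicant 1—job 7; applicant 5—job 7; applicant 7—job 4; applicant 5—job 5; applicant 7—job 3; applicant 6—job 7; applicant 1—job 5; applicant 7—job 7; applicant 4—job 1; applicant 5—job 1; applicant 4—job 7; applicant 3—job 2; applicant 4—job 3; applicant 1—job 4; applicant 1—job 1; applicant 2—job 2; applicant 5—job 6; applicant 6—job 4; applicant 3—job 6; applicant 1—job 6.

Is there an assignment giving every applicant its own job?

For example, pair applicant 1-job 7, applicant 2-job 6, applicant 3-job 2, applicant 4-job 1, applicant 5-job 5, applicant 6-job 4, applicant 7-job 3.
All 7 applicants are covered.

Yes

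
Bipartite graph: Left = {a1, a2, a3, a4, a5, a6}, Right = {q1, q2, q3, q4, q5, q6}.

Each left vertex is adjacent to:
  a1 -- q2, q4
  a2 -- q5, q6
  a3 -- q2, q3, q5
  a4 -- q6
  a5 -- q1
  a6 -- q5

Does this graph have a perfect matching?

No

The set {a2, a4, a6} has only 2 neighbours ({q5, q6}), so by Hall's theorem at most 5 of the 6 left vertices can be matched.
Hence no matching covers every left vertex.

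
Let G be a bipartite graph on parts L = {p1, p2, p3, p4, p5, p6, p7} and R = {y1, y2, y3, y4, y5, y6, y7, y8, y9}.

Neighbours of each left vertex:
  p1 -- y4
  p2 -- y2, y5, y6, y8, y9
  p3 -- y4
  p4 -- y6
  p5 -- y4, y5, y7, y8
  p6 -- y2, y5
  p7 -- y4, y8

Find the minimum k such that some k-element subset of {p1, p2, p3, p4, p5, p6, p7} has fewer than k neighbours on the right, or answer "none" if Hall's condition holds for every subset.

Take S = {p1, p3}. Its neighbourhood is {y4}, so |N(S)| = 1 < |S| = 2.
No single vertex violates Hall's condition since each has at least one neighbour, so 2 is the minimum.

2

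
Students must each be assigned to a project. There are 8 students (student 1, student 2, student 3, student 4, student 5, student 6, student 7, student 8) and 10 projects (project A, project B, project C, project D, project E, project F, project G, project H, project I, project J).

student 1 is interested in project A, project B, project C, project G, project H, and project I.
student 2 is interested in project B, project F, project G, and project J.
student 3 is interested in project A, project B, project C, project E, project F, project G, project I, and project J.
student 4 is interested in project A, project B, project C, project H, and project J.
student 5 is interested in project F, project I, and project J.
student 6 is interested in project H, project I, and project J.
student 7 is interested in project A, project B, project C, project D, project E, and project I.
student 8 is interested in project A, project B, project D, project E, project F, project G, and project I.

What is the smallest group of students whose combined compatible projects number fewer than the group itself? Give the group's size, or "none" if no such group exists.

none

A matching saturating every student exists, for instance student 1→project A, student 2→project B, student 3→project F, student 4→project J, student 5→project I, student 6→project H, student 7→project C, student 8→project G.
By Hall's marriage theorem, this means |N(S)| ≥ |S| for every subset S, so no violating subset exists.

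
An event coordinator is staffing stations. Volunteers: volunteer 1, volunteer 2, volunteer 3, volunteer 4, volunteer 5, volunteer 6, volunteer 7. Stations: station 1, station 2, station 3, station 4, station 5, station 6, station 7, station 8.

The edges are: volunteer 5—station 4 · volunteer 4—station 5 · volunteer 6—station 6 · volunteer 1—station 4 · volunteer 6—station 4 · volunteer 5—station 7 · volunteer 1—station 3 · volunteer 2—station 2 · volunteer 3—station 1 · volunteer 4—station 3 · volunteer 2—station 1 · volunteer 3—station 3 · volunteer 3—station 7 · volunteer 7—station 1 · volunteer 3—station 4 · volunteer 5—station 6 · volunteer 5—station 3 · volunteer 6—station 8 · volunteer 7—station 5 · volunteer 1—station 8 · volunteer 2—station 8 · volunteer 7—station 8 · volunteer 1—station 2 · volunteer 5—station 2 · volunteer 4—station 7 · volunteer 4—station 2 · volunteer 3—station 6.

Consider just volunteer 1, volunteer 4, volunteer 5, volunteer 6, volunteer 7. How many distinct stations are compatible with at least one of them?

8

The union of neighbours of {volunteer 1, volunteer 4, volunteer 5, volunteer 6, volunteer 7} is {station 1, station 2, station 3, station 4, station 5, station 6, station 7, station 8}, which has 8 elements.
Since |N(S)| = 8 ≥ |S| = 5, Hall's condition holds for this subset.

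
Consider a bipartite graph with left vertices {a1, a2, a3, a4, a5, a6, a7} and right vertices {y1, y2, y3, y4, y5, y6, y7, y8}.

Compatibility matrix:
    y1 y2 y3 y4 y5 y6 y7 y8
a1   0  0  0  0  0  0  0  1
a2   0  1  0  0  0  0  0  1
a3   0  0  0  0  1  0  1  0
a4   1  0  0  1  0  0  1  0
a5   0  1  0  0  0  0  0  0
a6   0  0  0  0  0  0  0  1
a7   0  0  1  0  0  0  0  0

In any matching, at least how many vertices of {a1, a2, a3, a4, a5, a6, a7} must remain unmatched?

For example, pair a1-y8, a2-y2, a3-y5, a4-y7, a7-y3.
The set {a1, a2, a5, a6} has only 2 neighbours ({y2, y8}), so by Hall's theorem at most 5 of the 7 left vertices can be matched.
That matches 5 of the 7, leaving 2 unmatched; no matching can do better.

2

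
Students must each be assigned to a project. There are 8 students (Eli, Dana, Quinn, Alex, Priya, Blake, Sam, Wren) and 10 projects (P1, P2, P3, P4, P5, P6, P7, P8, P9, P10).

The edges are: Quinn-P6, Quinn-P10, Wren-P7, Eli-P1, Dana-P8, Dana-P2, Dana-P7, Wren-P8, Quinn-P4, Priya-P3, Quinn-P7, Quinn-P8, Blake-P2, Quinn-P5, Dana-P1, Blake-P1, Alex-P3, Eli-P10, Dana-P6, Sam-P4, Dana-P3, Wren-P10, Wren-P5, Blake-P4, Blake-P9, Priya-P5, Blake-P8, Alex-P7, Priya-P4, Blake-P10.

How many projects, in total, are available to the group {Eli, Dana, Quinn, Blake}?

10

The union of neighbours of {Eli, Dana, Quinn, Blake} is {P1, P2, P3, P4, P5, P6, P7, P8, P9, P10}, which has 10 elements.
Since |N(S)| = 10 ≥ |S| = 4, Hall's condition holds for this subset.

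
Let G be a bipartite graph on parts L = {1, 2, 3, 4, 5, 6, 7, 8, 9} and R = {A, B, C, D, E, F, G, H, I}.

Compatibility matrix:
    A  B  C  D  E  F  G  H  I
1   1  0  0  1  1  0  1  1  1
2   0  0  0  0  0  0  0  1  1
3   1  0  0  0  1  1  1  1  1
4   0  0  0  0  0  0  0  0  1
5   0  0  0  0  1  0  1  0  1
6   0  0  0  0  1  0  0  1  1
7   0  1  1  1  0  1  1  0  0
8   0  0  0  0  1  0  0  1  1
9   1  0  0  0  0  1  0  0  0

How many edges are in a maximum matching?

A valid assignment of size 8: 1–D, 2–H, 3–A, 4–I, 5–G, 6–E, 7–B, 9–F.
The set {2, 4, 6, 8} has only 3 neighbours ({E, H, I}), so by Hall's theorem at most 8 of the 9 left vertices can be matched.

8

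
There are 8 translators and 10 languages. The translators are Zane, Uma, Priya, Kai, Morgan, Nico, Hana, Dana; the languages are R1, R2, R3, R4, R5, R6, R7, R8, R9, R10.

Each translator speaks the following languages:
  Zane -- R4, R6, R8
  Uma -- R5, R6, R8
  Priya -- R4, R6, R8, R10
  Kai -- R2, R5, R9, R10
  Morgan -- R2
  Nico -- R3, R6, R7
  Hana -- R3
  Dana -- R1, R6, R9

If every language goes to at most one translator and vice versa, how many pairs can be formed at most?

8

For example, pair Zane–R6, Uma–R8, Priya–R4, Kai–R5, Morgan–R2, Nico–R7, Hana–R3, Dana–R9.
All 8 translators are matched, so no larger matching exists.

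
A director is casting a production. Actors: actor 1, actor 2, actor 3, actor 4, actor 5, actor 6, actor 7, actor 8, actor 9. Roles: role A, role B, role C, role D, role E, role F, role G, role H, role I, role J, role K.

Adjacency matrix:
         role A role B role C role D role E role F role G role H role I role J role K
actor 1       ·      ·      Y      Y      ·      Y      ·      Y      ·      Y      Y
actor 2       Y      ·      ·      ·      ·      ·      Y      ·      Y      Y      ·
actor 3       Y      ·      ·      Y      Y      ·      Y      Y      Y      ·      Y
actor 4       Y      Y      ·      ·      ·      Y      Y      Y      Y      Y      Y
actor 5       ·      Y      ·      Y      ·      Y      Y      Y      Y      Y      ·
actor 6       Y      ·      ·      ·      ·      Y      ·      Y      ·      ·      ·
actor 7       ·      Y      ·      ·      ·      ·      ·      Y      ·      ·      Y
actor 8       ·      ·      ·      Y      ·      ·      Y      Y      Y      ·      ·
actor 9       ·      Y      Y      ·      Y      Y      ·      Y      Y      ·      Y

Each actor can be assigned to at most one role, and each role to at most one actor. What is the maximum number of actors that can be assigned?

One maximum matching: actor 1→role F, actor 2→role A, actor 3→role G, actor 4→role I, actor 5→role B, actor 6→role H, actor 7→role K, actor 8→role D, actor 9→role C.
This saturates every actor, so 9 is the maximum.

9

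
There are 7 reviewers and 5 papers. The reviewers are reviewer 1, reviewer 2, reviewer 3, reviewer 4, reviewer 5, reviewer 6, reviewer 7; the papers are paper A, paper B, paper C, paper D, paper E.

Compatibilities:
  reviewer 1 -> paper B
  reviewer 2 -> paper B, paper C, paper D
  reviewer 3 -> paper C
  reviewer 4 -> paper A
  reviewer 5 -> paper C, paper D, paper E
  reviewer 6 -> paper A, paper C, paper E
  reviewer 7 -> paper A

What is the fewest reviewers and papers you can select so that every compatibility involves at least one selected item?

The 5 edges reviewer 1–paper B, reviewer 2–paper D, reviewer 3–paper C, reviewer 4–paper A, reviewer 5–paper E form a matching, so any vertex cover needs at least 5 vertices (one per matched edge).
Conversely {paper A, paper B, paper C, paper D, paper E} meets every edge and has exactly 5 vertices, so 5 is optimal.

5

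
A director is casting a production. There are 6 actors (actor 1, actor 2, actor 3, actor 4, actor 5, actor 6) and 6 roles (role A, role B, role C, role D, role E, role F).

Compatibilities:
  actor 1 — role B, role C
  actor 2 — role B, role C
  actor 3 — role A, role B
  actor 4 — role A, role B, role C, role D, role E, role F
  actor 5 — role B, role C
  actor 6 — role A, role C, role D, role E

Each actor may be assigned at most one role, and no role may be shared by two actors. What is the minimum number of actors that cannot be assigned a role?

1

One maximum matching: actor 1→role C, actor 2→role B, actor 3→role A, actor 4→role F, actor 6→role D.
The set {actor 1, actor 2, actor 5} has only 2 neighbours ({role B, role C}), so by Hall's theorem at most 5 of the 6 actors can be matched.
That matches 5 of the 6, leaving 1 unmatched; no matching can do better.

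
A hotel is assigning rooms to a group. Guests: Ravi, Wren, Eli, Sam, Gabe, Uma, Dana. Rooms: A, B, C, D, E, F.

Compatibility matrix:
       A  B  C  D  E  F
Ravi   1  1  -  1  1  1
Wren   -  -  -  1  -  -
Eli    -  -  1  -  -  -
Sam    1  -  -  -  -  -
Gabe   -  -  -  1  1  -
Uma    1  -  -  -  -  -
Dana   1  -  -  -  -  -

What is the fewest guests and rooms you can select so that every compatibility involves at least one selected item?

5

A maximum matching has 5 edges (e.g. Ravi–B, Wren–D, Eli–C, Sam–A, Gabe–E).
By König's theorem the minimum vertex cover has the same size. One such cover is {Ravi, Wren, Eli, Gabe, A}.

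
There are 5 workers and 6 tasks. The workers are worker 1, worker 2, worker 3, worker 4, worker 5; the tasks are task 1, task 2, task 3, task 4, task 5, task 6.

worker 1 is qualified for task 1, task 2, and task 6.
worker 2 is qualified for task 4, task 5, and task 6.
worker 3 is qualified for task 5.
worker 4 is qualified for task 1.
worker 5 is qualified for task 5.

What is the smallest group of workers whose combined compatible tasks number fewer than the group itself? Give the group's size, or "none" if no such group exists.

Take S = {worker 3, worker 5}. Its neighbourhood is {task 5}, so |N(S)| = 1 < |S| = 2.
No single vertex violates Hall's condition since each has at least one neighbour, so 2 is the minimum.

2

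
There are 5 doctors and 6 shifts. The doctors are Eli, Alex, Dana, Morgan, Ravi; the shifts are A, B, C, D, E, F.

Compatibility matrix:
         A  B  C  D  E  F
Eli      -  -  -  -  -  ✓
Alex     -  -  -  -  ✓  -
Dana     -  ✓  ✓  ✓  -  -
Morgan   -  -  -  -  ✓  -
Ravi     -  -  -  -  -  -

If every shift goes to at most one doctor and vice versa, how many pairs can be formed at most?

A valid assignment of size 3: Eli→F, Alex→E, Dana→B.
The set {Alex, Morgan, Ravi} has only 1 neighbour ({E}), so by Hall's theorem at most 3 of the 5 doctors can be matched.

3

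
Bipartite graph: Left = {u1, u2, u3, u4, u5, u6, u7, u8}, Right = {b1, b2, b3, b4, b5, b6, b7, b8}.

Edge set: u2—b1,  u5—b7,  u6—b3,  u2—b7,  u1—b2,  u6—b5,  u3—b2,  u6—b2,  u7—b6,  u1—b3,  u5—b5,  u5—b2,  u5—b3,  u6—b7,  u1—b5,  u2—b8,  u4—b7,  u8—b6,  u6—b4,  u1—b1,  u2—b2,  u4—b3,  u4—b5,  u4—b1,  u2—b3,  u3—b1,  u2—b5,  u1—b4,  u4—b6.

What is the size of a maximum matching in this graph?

7

One maximum matching: u1–b4, u2–b5, u3–b2, u4–b1, u5–b3, u6–b7, u7–b6.
The set {u7, u8} has only 1 neighbour ({b6}), so by Hall's theorem at most 7 of the 8 left vertices can be matched.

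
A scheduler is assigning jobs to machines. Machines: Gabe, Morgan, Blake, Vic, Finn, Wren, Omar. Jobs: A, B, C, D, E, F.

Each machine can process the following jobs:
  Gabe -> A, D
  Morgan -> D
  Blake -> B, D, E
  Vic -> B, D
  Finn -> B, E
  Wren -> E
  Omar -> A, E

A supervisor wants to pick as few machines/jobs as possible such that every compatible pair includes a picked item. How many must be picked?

A maximum matching has 4 edges (e.g. Gabe–A, Morgan–D, Blake–E, Vic–B).
By König's theorem the minimum vertex cover has the same size. One such cover is {A, B, D, E}.

4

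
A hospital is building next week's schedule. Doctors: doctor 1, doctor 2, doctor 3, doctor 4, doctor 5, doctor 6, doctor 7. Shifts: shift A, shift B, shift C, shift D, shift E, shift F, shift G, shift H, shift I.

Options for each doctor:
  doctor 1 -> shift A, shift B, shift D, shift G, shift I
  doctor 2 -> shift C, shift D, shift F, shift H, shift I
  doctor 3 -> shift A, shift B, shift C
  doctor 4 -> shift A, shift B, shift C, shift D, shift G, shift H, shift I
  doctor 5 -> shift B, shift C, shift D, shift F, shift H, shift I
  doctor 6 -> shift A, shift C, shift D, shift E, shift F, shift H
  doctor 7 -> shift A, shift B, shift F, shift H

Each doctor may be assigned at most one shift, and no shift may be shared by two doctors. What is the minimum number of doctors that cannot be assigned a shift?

A valid assignment of size 7: doctor 1–shift A, doctor 2–shift I, doctor 3–shift C, doctor 4–shift G, doctor 5–shift B, doctor 6–shift D, doctor 7–shift F.
All 7 doctors are matched, so no larger matching exists.
That matches 7 of the 7, leaving 0 unmatched; no matching can do better.

0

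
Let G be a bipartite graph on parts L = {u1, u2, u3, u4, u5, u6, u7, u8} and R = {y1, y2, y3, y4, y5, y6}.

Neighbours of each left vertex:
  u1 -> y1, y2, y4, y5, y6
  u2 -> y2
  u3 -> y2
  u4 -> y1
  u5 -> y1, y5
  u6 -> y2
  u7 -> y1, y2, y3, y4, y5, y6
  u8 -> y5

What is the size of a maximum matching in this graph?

5

For example, pair u1–y4, u2–y2, u4–y1, u5–y5, u7–y6.
The set {u2, u3, u4, u5, u6, u8} has only 3 neighbours ({y1, y2, y5}), so by Hall's theorem at most 5 of the 8 left vertices can be matched.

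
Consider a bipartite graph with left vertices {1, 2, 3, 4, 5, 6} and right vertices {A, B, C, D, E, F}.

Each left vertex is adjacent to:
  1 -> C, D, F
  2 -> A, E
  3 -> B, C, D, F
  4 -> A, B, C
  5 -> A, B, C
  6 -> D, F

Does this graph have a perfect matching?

Yes

One maximum matching: 1-C, 2-E, 3-D, 4-B, 5-A, 6-F.
Every left vertex is matched, so this is a perfect matching.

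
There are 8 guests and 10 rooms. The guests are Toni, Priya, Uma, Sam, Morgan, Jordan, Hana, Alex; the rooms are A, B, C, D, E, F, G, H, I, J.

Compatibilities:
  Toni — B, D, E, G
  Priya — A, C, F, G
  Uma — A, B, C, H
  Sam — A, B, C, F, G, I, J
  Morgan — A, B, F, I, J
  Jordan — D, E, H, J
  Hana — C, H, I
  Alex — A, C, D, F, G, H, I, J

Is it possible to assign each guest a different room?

Yes

One maximum matching: Toni→B, Priya→F, Uma→C, Sam→G, Morgan→A, Jordan→E, Hana→H, Alex→J.
Every guest is matched, so this matching saturates all of them.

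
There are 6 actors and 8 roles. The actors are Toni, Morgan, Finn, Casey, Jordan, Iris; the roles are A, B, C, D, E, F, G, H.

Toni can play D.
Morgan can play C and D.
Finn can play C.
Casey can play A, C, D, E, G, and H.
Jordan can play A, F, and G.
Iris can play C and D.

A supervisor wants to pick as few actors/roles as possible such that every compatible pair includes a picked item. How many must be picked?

4

{Casey, Jordan, C, D} is a vertex cover of size 4: every edge has an endpoint in this set.
No smaller cover exists because Toni–D, Morgan–C, Casey–G, Jordan–F is a matching of size 4, and a cover must include an endpoint of each of these disjoint edges (König's theorem).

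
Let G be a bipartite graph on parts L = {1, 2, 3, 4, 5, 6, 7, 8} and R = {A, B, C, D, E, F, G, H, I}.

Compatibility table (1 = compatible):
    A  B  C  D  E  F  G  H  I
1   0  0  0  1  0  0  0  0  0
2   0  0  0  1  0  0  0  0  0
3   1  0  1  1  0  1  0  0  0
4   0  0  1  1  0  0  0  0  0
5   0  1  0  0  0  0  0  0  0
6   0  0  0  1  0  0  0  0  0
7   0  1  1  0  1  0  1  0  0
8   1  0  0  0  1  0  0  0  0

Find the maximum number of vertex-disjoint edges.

For example, pair 1–D, 3–F, 4–C, 5–B, 7–G, 8–E.
The set {1, 2, 6} has only 1 neighbour ({D}), so by Hall's theorem at most 6 of the 8 left vertices can be matched.

6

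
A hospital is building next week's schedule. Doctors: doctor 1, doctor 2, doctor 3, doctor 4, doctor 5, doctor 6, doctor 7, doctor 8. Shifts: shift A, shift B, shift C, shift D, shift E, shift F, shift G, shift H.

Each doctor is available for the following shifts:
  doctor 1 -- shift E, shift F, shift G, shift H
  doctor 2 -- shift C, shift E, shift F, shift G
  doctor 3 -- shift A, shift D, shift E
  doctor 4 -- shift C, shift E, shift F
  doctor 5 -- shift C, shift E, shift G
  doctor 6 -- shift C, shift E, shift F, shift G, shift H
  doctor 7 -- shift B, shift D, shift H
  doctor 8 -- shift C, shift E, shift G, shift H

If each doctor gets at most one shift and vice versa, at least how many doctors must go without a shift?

1

One maximum matching: doctor 1–shift H, doctor 2–shift C, doctor 3–shift A, doctor 4–shift F, doctor 5–shift E, doctor 6–shift G, doctor 7–shift D.
The set {doctor 1, doctor 2, doctor 4, doctor 5, doctor 6, doctor 8} has only 5 neighbours ({shift C, shift E, shift F, shift G, shift H}), so by Hall's theorem at most 7 of the 8 doctors can be matched.
That matches 7 of the 8, leaving 1 unmatched; no matching can do better.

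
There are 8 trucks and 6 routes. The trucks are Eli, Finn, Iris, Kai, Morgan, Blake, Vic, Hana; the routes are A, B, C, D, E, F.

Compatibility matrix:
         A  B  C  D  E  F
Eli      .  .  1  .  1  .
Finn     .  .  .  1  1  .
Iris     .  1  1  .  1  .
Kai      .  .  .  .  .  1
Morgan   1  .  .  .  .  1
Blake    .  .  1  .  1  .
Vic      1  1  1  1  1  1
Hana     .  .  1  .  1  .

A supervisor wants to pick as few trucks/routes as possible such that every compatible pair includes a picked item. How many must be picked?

6

{A, B, C, D, E, F} is a vertex cover of size 6: every edge has an endpoint in this set.
No smaller cover exists because Eli–C, Finn–D, Iris–B, Kai–F, Morgan–A, Blake–E is a matching of size 6, and a cover must include an endpoint of each of these disjoint edges (König's theorem).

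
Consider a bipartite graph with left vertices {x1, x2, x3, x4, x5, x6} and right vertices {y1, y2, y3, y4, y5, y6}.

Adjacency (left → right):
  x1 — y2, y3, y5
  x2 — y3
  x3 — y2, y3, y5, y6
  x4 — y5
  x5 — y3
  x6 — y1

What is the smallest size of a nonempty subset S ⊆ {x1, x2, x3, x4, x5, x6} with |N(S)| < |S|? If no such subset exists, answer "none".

Take S = {x2, x5}. Its neighbourhood is {y3}, so |N(S)| = 1 < |S| = 2.
No single vertex violates Hall's condition since each has at least one neighbour, so 2 is the minimum.

2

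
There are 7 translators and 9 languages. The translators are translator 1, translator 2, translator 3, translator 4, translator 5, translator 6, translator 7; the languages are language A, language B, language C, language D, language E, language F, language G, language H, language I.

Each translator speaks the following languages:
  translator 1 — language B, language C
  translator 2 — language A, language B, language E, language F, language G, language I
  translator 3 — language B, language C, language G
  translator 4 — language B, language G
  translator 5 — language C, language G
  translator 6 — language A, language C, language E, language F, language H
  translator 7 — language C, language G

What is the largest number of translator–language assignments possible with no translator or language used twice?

5

A valid assignment of size 5: translator 1→language C, translator 2→language I, translator 3→language G, translator 4→language B, translator 6→language F.
The set {translator 1, translator 3, translator 4, translator 5, translator 7} has only 3 neighbours ({language B, language C, language G}), so by Hall's theorem at most 5 of the 7 translators can be matched.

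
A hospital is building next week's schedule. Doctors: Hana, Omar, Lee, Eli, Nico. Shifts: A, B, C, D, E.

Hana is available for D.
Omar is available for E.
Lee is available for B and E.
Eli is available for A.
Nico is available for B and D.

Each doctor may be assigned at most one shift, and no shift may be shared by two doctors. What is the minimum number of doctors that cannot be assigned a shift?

1

A valid assignment of size 4: Hana–D, Omar–E, Lee–B, Eli–A.
The set {Hana, Omar, Lee, Nico} has only 3 neighbours ({B, D, E}), so by Hall's theorem at most 4 of the 5 doctors can be matched.
That matches 4 of the 5, leaving 1 unmatched; no matching can do better.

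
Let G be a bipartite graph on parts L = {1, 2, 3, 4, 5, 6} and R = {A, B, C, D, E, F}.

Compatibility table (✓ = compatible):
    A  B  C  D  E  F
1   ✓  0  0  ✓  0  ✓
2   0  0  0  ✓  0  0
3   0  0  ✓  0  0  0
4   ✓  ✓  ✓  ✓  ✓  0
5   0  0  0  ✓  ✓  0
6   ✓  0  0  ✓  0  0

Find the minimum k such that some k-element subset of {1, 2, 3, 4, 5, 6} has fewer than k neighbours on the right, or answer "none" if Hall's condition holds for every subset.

A matching saturating every left vertex exists, for instance 1→F, 2→D, 3→C, 4→B, 5→E, 6→A.
By Hall's marriage theorem, this means |N(S)| ≥ |S| for every subset S, so no violating subset exists.

none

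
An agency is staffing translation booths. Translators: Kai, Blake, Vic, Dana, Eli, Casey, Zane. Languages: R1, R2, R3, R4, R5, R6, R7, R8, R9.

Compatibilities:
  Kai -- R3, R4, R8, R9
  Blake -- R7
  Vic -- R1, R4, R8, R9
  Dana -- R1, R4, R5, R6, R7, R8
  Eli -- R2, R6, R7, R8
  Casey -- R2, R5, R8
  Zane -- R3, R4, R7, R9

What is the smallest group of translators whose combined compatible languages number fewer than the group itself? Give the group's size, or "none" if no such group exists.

none

A matching saturating every translator exists, for instance Kai→R3, Blake→R7, Vic→R9, Dana→R6, Eli→R8, Casey→R5, Zane→R4.
By Hall's marriage theorem, this means |N(S)| ≥ |S| for every subset S, so no violating subset exists.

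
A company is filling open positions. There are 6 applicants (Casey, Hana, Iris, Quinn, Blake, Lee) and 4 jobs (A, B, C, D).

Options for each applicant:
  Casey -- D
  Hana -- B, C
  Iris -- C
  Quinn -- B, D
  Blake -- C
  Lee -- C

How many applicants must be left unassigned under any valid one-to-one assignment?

3

One maximum matching: Casey–D, Hana–B, Iris–C.
The set {Casey, Hana, Iris, Quinn, Blake, Lee} has only 3 neighbours ({B, C, D}), so by Hall's theorem at most 3 of the 6 applicants can be matched.
That matches 3 of the 6, leaving 3 unmatched; no matching can do better.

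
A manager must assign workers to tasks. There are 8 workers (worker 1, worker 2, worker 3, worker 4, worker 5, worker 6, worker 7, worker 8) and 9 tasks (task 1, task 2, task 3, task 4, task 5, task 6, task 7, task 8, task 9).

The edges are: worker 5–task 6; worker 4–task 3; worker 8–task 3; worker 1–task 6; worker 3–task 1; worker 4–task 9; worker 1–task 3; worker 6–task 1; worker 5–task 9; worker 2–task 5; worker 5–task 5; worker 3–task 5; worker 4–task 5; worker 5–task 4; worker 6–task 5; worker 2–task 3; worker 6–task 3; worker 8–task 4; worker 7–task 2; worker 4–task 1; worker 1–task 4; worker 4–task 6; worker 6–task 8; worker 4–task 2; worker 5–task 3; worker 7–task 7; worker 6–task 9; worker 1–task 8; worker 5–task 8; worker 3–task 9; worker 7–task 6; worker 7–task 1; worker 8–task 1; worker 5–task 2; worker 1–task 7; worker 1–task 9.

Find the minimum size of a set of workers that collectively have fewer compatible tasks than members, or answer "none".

none

A matching saturating every worker exists, for instance worker 1→task 7, worker 2→task 3, worker 3→task 9, worker 4→task 5, worker 5→task 4, worker 6→task 8, worker 7→task 2, worker 8→task 1.
By Hall's marriage theorem, this means |N(S)| ≥ |S| for every subset S, so no violating subset exists.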